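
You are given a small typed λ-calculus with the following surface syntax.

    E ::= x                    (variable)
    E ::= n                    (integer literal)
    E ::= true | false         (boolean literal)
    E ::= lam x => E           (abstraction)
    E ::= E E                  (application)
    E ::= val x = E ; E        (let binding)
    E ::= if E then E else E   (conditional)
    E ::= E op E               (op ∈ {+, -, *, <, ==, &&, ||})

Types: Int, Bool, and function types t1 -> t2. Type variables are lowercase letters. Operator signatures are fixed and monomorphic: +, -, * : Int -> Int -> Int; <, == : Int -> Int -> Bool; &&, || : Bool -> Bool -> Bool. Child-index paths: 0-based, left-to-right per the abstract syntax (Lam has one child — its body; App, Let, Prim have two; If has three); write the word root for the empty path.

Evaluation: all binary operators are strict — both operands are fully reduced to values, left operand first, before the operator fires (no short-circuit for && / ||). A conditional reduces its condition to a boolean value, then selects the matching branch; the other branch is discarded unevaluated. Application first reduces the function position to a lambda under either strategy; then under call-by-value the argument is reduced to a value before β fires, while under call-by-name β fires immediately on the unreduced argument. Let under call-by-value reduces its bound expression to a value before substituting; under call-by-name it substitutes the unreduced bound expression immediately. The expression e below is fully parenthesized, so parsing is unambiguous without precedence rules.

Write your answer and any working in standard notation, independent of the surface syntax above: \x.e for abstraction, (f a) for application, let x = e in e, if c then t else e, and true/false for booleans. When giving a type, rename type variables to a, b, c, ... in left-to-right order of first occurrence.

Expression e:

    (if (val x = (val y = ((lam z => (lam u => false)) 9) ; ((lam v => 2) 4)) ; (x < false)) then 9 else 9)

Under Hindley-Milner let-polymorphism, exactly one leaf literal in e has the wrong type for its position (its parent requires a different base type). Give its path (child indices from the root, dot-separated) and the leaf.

Derivation:
\u._ : b -> Bool
\z._ : a -> b -> Bool
  unify a -> b -> Bool ~ Int -> c
  unify a ~ Int
  unify b -> Bool ~ c
_ _ : b -> Bool
let y : forall. b -> Bool
\v._ : d -> Int
  unify d -> Int ~ Int -> e
  unify d ~ Int
  unify Int ~ e
_ _ : Int
let x : Int
x : Int
  unify Int ~ Int
  unify Bool ~ Int
  FAIL: mismatch Bool ~ Int

Answer: 0.1.1 : false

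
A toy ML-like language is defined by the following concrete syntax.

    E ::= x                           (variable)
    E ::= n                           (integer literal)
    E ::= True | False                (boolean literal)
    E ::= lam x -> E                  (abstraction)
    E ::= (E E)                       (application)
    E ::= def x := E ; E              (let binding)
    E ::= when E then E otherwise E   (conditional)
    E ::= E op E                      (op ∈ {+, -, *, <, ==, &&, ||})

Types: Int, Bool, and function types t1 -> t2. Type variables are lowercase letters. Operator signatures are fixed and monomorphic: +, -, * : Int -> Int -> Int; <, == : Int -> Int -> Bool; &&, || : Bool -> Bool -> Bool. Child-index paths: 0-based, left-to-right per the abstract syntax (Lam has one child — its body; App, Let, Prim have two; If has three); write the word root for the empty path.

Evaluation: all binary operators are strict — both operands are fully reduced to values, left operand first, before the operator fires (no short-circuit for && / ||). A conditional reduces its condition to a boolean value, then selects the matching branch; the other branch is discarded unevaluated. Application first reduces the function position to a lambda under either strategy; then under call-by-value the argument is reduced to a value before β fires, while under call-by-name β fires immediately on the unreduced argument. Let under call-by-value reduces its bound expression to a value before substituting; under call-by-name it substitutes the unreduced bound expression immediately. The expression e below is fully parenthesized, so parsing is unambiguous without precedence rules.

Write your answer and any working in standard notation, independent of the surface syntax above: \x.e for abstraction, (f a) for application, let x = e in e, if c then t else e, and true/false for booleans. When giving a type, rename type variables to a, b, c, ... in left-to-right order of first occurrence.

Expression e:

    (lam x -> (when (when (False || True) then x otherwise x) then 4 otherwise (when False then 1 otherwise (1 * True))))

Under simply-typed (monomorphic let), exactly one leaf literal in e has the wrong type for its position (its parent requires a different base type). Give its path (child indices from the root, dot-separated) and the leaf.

Working:
  unify Bool ~ Bool
  unify Bool ~ Bool
  unify Bool ~ Bool
x : a
x : a
  unify a ~ a
  unify a ~ Bool
  unify Bool ~ Bool
  unify Int ~ Int
  unify Bool ~ Int
  FAIL: mismatch Bool ~ Int

Answer: 0.2.2.1 : true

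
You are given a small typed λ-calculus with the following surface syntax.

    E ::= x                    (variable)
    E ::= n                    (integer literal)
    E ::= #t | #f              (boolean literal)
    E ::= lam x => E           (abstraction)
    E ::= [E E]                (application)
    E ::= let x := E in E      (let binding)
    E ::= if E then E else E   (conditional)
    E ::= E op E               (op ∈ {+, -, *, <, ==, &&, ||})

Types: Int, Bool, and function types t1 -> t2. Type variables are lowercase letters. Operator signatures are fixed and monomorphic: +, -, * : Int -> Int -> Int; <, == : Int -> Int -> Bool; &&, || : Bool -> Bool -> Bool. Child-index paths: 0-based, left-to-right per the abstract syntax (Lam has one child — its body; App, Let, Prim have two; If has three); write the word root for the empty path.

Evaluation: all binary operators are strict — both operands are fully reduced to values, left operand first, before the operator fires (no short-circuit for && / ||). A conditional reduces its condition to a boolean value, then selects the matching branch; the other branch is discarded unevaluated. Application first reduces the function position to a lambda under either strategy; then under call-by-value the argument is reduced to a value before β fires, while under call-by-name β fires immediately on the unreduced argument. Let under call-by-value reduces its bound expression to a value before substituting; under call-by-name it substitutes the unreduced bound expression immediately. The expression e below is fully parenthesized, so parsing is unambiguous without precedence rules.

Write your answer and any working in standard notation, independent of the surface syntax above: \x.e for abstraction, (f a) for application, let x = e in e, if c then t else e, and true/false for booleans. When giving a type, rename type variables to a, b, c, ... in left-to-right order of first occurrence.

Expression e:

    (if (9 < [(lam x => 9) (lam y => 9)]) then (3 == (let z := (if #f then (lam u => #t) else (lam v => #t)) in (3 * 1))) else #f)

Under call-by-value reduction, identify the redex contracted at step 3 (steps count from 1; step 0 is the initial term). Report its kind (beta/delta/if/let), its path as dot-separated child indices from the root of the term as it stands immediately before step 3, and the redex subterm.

Answer: if at root : (if false then (3 == (let z = (if false then (\u.true) else (\v.true)) in (3 * 1))) else false)

Derivation:
step 0: (if (9 < ((\x.9) (\y.9))) then (3 == (let z = (if false then (\u.true) else (\v.true)) in (3 * 1))) else false)
step 1: [beta@0.1] (if (9 < 9) then (3 == (let z = (if false then (\u.true) else (\v.true)) in (3 * 1))) else false)
step 2: [delta@0] (if false then (3 == (let z = (if false then (\u.true) else (\v.true)) in (3 * 1))) else false)
step 3: [if@root] false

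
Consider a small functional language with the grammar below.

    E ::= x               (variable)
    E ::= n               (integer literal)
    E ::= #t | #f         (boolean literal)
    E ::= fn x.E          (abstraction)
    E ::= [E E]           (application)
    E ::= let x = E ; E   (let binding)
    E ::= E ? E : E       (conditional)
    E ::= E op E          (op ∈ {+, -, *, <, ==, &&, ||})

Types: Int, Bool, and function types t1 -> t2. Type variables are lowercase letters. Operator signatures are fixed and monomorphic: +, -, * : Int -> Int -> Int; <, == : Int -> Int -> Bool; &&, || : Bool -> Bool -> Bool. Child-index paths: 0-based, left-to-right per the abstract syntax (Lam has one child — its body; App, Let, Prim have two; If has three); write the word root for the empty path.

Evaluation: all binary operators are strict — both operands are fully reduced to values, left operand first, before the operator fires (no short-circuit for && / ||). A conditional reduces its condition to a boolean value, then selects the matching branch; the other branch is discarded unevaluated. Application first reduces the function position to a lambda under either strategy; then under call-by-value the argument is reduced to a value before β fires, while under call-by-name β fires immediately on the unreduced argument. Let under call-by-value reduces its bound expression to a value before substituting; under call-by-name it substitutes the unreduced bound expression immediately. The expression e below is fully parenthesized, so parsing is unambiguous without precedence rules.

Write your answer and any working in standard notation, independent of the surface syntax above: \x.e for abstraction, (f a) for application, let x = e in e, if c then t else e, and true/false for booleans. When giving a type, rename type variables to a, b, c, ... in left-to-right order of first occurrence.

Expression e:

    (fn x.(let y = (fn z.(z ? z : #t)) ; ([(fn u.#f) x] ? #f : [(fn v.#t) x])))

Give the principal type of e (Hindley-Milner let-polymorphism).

Answer: a -> Bool

Trace:
z : b
  unify b ~ Bool
z : Bool
  unify Bool ~ Bool
\z._ : Bool -> Bool
let y : Bool -> Bool
\u._ : c -> Bool
x : a
  unify c -> Bool ~ a -> d
  unify c ~ a
  unify Bool ~ d
_ _ : Bool
  unify Bool ~ Bool
\v._ : e -> Bool
x : a
  unify e -> Bool ~ a -> f
  unify e ~ a
  unify Bool ~ f
_ _ : Bool
  unify Bool ~ Bool
\x._ : a -> Bool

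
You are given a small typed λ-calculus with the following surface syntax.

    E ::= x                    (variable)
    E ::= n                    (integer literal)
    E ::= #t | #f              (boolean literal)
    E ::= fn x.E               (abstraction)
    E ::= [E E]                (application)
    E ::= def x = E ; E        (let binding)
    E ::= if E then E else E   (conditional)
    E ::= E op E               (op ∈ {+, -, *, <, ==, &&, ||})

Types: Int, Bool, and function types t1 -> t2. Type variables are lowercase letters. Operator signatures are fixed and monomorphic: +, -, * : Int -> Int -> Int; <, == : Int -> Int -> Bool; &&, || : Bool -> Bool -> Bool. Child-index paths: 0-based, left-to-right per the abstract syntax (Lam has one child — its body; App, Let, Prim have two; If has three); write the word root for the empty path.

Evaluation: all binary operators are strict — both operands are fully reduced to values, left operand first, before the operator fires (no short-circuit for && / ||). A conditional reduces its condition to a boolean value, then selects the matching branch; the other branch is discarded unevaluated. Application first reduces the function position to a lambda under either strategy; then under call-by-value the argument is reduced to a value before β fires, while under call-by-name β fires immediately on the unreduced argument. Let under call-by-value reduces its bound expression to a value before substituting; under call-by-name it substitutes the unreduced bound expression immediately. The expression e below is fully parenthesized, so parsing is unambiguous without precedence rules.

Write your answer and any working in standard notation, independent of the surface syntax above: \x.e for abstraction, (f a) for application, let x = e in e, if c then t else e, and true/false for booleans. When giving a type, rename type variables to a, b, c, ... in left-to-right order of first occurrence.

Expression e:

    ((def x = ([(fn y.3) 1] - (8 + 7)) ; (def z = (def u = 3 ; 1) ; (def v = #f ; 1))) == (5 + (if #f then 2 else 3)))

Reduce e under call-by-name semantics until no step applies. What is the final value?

Answer: false

Trace:
step 0: ((let x = (((\y.3) 1) - (8 + 7)) in (let z = (let u = 3 in 1) in (let v = false in 1))) == (5 + (if false then 2 else 3)))
step 1: [let@0] ((let z = (let u = 3 in 1) in (let v = false in 1)) == (5 + (if false then 2 else 3)))
step 2: [let@0] ((let v = false in 1) == (5 + (if false then 2 else 3)))
step 3: [let@0] (1 == (5 + (if false then 2 else 3)))
step 4: [if@1.1] (1 == (5 + 3))
step 5: [delta@1] (1 == 8)
step 6: [delta@root] false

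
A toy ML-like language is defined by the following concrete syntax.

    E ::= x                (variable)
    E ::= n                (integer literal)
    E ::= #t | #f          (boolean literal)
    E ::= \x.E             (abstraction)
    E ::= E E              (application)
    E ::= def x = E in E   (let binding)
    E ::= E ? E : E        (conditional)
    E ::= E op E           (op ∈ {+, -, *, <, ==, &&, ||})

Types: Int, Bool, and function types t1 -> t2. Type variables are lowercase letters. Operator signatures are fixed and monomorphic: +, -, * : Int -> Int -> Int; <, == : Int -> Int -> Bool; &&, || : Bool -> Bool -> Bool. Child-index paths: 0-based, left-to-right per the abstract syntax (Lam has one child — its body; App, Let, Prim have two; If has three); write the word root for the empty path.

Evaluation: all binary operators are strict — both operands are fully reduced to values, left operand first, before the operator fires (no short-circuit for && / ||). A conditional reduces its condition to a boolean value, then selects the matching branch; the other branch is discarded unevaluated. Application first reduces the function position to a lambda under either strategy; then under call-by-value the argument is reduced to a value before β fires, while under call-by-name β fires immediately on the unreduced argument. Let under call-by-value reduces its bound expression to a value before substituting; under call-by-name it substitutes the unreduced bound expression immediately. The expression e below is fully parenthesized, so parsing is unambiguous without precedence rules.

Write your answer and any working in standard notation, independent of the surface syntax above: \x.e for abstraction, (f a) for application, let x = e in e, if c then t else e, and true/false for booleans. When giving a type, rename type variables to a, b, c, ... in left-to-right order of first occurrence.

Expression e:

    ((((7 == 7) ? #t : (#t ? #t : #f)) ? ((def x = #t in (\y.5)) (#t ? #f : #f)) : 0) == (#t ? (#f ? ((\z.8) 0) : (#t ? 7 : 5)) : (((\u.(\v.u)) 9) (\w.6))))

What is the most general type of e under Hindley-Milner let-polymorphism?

Trace:
  unify Int ~ Int
  unify Int ~ Int
  unify Bool ~ Bool
  unify Bool ~ Bool
  unify Bool ~ Bool
  unify Bool ~ Bool
  unify Bool ~ Bool
let x : Bool
\y._ : a -> Int
  unify Bool ~ Bool
  unify Bool ~ Bool
  unify a -> Int ~ Bool -> b
  unify a ~ Bool
  unify Int ~ b
_ _ : Int
  unify Int ~ Int
  unify Int ~ Int
  unify Bool ~ Bool
  unify Bool ~ Bool
\z._ : c -> Int
  unify c -> Int ~ Int -> d
  unify c ~ Int
  unify Int ~ d
_ _ : Int
  unify Bool ~ Bool
  unify Int ~ Int
  unify Int ~ Int
u : e
\v._ : f -> e
\u._ : e -> f -> e
  unify e -> f -> e ~ Int -> g
  unify e ~ Int
  unify f -> Int ~ g
_ _ : f -> Int
\w._ : h -> Int
  unify f -> Int ~ (h -> Int) -> i
  unify f ~ h -> Int
  unify Int ~ i
_ _ : Int
  unify Int ~ Int
  unify Int ~ Int

Answer: Bool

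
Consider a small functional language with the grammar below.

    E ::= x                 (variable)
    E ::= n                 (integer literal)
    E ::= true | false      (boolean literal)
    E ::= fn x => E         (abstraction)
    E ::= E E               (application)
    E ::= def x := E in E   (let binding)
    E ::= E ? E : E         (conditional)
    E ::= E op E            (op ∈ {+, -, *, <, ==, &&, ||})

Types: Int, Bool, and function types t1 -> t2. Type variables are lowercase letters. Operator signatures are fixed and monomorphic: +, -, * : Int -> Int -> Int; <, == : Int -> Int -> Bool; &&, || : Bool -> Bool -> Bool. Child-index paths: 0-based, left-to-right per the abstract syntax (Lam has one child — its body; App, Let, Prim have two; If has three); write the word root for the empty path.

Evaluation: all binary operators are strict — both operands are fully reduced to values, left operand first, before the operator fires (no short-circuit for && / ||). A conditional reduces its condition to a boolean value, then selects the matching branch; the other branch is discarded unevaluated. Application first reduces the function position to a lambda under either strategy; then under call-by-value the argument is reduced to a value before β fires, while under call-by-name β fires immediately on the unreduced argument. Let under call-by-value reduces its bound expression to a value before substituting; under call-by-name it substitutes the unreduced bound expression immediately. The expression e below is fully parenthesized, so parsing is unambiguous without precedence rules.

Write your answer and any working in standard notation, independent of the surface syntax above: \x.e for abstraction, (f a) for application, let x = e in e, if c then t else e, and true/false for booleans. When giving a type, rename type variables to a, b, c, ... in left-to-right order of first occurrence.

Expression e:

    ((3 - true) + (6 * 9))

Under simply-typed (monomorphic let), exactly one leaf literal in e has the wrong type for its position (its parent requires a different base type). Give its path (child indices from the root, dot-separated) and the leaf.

Answer: 0.1 : true

Derivation:
  unify Int ~ Int
  unify Bool ~ Int
  FAIL: mismatch Bool ~ Int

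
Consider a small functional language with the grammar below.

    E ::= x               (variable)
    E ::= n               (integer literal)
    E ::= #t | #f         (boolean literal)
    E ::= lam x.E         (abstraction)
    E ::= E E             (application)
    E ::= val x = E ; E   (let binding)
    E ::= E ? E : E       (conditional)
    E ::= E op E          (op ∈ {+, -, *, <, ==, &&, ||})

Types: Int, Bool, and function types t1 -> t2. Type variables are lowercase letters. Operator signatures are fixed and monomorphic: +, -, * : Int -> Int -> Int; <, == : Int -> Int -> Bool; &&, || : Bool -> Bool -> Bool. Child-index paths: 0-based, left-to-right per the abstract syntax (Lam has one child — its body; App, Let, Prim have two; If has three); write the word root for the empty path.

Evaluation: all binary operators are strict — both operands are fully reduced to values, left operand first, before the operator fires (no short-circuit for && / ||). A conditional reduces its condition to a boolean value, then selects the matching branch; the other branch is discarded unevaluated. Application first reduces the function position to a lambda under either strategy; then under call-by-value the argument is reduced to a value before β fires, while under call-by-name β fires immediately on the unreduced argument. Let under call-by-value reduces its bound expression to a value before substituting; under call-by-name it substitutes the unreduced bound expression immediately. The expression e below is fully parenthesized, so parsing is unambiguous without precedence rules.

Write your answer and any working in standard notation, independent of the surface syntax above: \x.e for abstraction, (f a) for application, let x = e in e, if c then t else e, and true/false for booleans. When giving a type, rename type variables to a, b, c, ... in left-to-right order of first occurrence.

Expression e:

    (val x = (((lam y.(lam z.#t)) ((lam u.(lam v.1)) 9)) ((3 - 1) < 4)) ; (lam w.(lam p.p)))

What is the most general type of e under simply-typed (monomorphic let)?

Trace:
\z._ : b -> Bool
\y._ : a -> b -> Bool
\v._ : d -> Int
\u._ : c -> d -> Int
  unify c -> d -> Int ~ Int -> e
  unify c ~ Int
  unify d -> Int ~ e
_ _ : d -> Int
  unify a -> b -> Bool ~ (d -> Int) -> f
  unify a ~ d -> Int
  unify b -> Bool ~ f
_ _ : b -> Bool
  unify Int ~ Int
  unify Int ~ Int
  unify Int ~ Int
  unify Int ~ Int
  unify b -> Bool ~ Bool -> g
  unify b ~ Bool
  unify Bool ~ g
_ _ : Bool
let x : Bool
p : i
\p._ : i -> i
\w._ : h -> i -> i

Answer: a -> b -> b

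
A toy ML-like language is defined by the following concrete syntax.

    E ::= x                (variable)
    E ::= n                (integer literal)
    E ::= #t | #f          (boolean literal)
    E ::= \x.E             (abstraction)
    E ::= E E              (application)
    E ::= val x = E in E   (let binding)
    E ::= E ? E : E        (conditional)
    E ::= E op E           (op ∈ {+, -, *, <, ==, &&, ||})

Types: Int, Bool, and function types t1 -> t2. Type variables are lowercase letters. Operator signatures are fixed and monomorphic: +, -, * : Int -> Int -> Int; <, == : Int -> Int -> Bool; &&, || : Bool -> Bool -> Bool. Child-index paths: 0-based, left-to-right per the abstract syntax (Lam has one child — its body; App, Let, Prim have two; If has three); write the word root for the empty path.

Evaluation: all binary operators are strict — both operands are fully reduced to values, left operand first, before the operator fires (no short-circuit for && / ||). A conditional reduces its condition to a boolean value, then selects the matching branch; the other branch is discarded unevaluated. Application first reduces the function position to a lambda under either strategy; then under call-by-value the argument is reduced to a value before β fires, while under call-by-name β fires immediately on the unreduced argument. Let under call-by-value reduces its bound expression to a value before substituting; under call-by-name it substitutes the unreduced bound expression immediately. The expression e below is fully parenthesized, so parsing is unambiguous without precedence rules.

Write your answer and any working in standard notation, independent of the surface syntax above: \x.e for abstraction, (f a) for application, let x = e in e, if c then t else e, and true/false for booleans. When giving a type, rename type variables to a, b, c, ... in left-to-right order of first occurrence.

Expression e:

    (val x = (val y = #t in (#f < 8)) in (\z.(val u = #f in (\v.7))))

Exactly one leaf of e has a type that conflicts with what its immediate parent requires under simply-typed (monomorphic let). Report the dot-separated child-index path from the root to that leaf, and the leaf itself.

Derivation:
let y : Bool
  unify Bool ~ Int
  FAIL: mismatch Bool ~ Int

Answer: 0.1.0 : false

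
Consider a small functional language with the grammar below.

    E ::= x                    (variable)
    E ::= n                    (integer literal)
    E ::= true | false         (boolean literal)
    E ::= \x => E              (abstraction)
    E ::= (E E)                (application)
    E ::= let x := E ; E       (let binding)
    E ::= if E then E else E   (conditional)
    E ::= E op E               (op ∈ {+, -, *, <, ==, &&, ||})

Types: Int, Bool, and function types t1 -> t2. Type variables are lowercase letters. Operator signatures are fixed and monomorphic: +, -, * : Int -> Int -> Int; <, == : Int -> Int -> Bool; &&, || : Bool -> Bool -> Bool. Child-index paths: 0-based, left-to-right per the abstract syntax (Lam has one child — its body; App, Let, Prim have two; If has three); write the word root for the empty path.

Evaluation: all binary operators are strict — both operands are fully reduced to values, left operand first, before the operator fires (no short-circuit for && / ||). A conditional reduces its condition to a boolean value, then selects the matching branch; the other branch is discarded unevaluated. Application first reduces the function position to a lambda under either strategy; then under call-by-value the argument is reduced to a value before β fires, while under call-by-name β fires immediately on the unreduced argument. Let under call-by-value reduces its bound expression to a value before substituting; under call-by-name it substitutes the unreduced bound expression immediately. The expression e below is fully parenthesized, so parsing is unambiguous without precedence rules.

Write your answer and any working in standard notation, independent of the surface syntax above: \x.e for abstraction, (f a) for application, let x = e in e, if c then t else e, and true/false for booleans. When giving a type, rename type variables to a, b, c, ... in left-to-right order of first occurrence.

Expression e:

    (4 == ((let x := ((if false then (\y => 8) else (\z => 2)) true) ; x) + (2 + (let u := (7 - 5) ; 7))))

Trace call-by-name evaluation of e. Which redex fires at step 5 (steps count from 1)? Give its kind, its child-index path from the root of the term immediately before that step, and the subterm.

Derivation:
step 0: (4 == ((let x = ((if false then (\y.8) else (\z.2)) true) in x) + (2 + (let u = (7 - 5) in 7))))
step 1: [let@1.0] (4 == (((if false then (\y.8) else (\z.2)) true) + (2 + (let u = (7 - 5) in 7))))
step 2: [if@1.0.0] (4 == (((\z.2) true) + (2 + (let u = (7 - 5) in 7))))
step 3: [beta@1.0] (4 == (2 + (2 + (let u = (7 - 5) in 7))))
step 4: [let@1.1.1] (4 == (2 + (2 + 7)))
step 5: [delta@1.1] (4 == (2 + 9))

Answer: delta at 1.1 : (2 + 7)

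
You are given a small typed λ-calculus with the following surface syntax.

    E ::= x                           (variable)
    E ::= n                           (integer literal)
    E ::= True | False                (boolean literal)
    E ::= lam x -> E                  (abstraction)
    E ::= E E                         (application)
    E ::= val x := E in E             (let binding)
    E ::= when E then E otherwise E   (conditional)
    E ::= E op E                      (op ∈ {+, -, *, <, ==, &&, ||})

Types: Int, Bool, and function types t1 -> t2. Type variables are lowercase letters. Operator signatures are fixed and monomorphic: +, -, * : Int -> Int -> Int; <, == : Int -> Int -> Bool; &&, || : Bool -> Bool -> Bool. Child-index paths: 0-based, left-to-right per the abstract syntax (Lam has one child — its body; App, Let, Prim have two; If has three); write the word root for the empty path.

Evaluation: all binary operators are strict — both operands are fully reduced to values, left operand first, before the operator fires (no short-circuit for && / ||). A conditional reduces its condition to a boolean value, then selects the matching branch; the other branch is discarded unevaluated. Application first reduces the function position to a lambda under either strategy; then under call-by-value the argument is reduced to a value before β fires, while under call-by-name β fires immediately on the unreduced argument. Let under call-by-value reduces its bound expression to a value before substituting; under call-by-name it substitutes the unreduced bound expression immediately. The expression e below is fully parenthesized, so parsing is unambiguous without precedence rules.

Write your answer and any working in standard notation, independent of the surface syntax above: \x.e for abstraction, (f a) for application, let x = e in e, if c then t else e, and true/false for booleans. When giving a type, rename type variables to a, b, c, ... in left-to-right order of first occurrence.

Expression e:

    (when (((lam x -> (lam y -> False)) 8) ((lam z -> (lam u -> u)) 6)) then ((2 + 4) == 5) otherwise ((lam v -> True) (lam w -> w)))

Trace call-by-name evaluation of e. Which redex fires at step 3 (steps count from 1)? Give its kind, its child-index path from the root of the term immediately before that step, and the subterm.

Working:
step 0: (if (((\x.(\y.false)) 8) ((\z.(\u.u)) 6)) then ((2 + 4) == 5) else ((\v.true) (\w.w)))
step 1: [beta@0.0] (if ((\y.false) ((\z.(\u.u)) 6)) then ((2 + 4) == 5) else ((\v.true) (\w.w)))
step 2: [beta@0] (if false then ((2 + 4) == 5) else ((\v.true) (\w.w)))
step 3: [if@root] ((\v.true) (\w.w))

Answer: if at root : (if false then ((2 + 4) == 5) else ((\v.true) (\w.w)))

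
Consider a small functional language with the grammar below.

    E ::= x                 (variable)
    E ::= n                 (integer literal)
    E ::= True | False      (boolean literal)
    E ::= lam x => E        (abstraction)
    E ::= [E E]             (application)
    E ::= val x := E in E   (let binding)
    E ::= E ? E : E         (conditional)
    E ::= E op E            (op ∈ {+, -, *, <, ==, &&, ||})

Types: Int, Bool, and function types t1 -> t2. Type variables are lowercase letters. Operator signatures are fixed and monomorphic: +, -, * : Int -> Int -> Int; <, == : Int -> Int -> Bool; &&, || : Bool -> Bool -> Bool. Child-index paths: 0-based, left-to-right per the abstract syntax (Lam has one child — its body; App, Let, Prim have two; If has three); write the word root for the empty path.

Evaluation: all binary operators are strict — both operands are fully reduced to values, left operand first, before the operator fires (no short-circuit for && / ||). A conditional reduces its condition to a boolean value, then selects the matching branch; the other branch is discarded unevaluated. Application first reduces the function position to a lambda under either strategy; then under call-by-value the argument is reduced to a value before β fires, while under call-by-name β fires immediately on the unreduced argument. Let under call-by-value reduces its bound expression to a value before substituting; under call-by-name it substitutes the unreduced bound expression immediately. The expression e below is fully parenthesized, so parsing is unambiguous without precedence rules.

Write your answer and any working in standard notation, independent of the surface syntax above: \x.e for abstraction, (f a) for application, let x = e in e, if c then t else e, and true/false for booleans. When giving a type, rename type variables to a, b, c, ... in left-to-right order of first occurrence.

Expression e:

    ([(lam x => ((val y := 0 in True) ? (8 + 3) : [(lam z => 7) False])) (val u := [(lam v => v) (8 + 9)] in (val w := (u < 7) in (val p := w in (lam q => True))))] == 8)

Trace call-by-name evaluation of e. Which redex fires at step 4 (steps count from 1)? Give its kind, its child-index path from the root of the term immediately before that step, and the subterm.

Trace:
step 0: (((\x.(if (let y = 0 in true) then (8 + 3) else ((\z.7) false))) (let u = ((\v.v) (8 + 9)) in (let w = (u < 7) in (let p = w in (\q.true))))) == 8)
step 1: [beta@0] ((if (let y = 0 in true) then (8 + 3) else ((\z.7) false)) == 8)
step 2: [let@0.0] ((if true then (8 + 3) else ((\z.7) false)) == 8)
step 3: [if@0] ((8 + 3) == 8)
step 4: [delta@0] (11 == 8)

Answer: delta at 0 : (8 + 3)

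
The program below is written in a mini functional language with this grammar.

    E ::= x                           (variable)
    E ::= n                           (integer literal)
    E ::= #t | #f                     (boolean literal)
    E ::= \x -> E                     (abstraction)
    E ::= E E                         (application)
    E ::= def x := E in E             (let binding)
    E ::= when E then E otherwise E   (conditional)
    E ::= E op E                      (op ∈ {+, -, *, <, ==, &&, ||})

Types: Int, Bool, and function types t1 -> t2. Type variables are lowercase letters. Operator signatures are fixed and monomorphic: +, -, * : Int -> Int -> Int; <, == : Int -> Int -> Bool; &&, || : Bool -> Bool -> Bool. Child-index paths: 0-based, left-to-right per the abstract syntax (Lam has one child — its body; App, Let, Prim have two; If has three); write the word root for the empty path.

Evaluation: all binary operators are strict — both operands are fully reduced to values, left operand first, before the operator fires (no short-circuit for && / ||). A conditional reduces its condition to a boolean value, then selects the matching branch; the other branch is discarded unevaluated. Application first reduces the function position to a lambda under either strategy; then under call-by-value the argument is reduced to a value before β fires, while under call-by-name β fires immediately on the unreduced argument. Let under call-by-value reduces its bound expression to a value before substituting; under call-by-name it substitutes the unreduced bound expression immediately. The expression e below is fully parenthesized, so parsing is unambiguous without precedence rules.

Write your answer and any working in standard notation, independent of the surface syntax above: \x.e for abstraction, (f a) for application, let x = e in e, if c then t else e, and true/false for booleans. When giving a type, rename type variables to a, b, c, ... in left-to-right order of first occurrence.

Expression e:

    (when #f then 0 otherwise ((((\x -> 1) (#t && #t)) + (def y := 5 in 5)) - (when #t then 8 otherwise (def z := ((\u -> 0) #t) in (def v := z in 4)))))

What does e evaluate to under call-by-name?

Trace:
step 0: (if false then 0 else ((((\x.1) (true && true)) + (let y = 5 in 5)) - (if true then 8 else (let z = ((\u.0) true) in (let v = z in 4)))))
step 1: [if@root] ((((\x.1) (true && true)) + (let y = 5 in 5)) - (if true then 8 else (let z = ((\u.0) true) in (let v = z in 4))))
step 2: [beta@0.0] ((1 + (let y = 5 in 5)) - (if true then 8 else (let z = ((\u.0) true) in (let v = z in 4))))
step 3: [let@0.1] ((1 + 5) - (if true then 8 else (let z = ((\u.0) true) in (let v = z in 4))))
step 4: [delta@0] (6 - (if true then 8 else (let z = ((\u.0) true) in (let v = z in 4))))
step 5: [if@1] (6 - 8)
step 6: [delta@root] -2

Answer: -2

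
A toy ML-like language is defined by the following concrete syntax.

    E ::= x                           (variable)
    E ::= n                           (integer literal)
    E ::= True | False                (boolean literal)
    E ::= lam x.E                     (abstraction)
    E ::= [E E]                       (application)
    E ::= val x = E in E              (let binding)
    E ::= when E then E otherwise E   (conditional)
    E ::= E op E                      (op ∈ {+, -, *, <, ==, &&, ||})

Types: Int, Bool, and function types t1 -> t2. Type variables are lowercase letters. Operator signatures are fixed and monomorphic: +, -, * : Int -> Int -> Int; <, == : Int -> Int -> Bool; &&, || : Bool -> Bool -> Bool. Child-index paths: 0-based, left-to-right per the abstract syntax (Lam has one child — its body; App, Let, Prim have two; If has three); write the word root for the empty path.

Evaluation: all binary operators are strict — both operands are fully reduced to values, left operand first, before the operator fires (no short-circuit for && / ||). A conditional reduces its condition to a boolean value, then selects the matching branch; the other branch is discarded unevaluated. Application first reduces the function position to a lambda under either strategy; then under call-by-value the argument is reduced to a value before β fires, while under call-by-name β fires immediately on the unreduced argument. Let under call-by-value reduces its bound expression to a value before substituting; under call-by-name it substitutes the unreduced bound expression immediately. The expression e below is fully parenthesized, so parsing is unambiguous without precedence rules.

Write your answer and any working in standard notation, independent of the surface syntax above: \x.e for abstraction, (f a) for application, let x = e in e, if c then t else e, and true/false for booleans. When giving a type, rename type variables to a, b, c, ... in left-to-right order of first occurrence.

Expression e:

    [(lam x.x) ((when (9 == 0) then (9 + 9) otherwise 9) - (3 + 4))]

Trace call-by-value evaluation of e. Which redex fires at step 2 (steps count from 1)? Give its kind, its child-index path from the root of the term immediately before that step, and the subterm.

Derivation:
step 0: ((\x.x) ((if (9 == 0) then (9 + 9) else 9) - (3 + 4)))
step 1: [delta@1.0.0] ((\x.x) ((if false then (9 + 9) else 9) - (3 + 4)))
step 2: [if@1.0] ((\x.x) (9 - (3 + 4)))

Answer: if at 1.0 : (if false then (9 + 9) else 9)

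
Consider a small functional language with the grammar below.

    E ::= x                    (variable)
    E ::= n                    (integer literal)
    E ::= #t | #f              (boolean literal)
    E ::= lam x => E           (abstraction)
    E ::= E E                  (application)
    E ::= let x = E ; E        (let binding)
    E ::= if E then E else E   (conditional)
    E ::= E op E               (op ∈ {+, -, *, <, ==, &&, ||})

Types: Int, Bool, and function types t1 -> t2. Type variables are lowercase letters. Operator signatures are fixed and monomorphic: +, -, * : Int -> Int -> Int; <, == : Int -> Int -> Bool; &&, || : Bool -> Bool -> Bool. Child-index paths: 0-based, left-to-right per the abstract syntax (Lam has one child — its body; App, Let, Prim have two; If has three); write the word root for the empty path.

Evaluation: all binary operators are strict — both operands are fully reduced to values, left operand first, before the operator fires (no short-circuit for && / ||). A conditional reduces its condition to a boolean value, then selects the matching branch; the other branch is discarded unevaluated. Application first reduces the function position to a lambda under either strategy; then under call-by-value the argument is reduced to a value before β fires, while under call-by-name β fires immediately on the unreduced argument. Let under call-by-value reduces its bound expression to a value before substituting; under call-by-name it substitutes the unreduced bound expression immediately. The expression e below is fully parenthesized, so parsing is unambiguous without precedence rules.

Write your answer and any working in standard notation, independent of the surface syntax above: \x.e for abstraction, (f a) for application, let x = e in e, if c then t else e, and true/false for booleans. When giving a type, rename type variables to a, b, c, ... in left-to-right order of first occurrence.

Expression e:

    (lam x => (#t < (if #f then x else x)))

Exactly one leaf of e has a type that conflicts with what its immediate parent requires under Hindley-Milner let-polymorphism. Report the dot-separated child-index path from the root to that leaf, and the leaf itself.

Trace:
  unify Bool ~ Int
  FAIL: mismatch Bool ~ Int

Answer: 0.0 : true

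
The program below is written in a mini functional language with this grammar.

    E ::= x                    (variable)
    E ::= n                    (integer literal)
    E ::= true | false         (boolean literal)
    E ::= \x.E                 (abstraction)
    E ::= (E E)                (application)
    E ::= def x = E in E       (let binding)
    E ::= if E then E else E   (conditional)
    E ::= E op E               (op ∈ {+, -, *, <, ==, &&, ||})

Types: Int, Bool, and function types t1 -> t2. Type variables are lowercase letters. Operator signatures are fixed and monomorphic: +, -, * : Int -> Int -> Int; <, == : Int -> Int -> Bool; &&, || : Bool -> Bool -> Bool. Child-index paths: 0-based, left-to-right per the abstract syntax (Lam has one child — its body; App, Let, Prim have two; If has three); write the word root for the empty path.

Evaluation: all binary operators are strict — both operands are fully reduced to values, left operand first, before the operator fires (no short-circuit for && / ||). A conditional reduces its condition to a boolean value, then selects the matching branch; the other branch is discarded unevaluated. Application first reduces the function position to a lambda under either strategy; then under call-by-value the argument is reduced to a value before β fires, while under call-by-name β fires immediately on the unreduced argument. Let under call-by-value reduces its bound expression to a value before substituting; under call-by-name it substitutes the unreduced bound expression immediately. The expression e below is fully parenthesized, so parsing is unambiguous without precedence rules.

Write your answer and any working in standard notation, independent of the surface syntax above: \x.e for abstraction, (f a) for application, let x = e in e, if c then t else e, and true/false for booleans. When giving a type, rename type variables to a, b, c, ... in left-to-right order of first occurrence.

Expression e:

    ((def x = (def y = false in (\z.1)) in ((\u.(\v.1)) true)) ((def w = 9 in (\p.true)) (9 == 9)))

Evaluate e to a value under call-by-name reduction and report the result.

Derivation:
step 0: ((let x = (let y = false in (\z.1)) in ((\u.(\v.1)) true)) ((let w = 9 in (\p.true)) (9 == 9)))
step 1: [let@0] (((\u.(\v.1)) true) ((let w = 9 in (\p.true)) (9 == 9)))
step 2: [beta@0] ((\v.1) ((let w = 9 in (\p.true)) (9 == 9)))
step 3: [beta@root] 1

Answer: 1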